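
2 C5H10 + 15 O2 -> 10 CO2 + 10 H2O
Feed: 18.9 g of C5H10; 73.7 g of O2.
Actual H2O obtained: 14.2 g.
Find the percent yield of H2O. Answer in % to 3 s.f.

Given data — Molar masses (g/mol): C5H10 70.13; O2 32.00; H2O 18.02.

n(C5H10) = 18.90 / 70.13 = 0.2695 mol
n(O2) = 73.70 / 32.00 = 2.303 mol
n/ν for C5H10 = 0.2695/2 = 0.1348
n/ν for O2 = 2.303/15 = 0.1535
Smallest n/ν is C5H10 → limiting reagent.
theoretical n(H2O) = (10/2) × 0.2695 = 1.348 mol → 24.29 g
% yield = 14.2 / 24.29 × 100 = 58.46 %

58.5 %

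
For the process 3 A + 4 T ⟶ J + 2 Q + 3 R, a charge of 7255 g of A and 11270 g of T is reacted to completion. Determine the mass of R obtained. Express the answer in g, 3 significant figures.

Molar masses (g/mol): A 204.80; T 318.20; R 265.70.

n(A) = 7255 / 204.80 = 35.42 mol
n(T) = 11270 / 318.20 = 35.42 mol
n/ν for A = 35.42/3 = 11.81
n/ν for T = 35.42/4 = 8.855
Smallest n/ν is T → limiting reagent.
n(R) = (3/4) × 35.42 = 26.57 mol
mass = 26.57 × 265.70 = 7060 g

7060 g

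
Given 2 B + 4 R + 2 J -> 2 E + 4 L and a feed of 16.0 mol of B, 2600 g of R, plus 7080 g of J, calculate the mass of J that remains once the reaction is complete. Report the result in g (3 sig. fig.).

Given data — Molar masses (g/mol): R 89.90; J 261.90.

n(B) = 16.00 mol
n(R) = 2600 / 89.90 = 28.92 mol
n(J) = 7080 / 261.90 = 27.03 mol
n/ν for B = 16.00/2 = 8.000
n/ν for R = 28.92/4 = 7.230
n/ν for J = 27.03/2 = 13.52
Smallest n/ν is R → limiting reagent.
J consumed = (2/4) × 28.92 = 14.46 mol
J remaining = 27.03 − 14.46 = 12.57 mol
mass = 12.57 × 261.90 = 3292 g

3290 g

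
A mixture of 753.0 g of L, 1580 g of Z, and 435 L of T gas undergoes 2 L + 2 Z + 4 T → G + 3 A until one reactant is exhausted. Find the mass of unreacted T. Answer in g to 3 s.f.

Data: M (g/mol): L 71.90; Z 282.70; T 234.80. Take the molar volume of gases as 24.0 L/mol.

1630 g

n(L) = 753.0 / 71.90 = 10.47 mol
n(Z) = 1580 / 282.70 = 5.589 mol
n(T) = 435.0 / 24.0 = 18.13 mol
n/ν for L = 10.47/2 = 5.235
n/ν for Z = 5.589/2 = 2.795
n/ν for T = 18.13/4 = 4.533
Smallest n/ν is Z → limiting reagent.
T consumed = (4/2) × 5.589 = 11.18 mol
T remaining = 18.13 − 11.18 = 6.950 mol
mass = 6.950 × 234.80 = 1632 g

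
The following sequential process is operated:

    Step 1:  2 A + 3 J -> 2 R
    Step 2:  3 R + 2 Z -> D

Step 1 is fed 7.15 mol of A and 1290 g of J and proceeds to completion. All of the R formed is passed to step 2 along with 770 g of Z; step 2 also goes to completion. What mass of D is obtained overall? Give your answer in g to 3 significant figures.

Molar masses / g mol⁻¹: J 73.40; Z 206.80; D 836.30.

1560 g

Step 1:
n(A) = 7.150 mol
n(J) = 1290 / 73.40 = 17.57 mol
n/ν → A: 3.575, J: 5.857; A is limiting.
n(R) produced = (2/2) × 7.150 = 7.150 mol
Step 2:
n(R) available = 7.150 mol
n(Z) = 770.0 / 206.80 = 3.723 mol
n/ν → R: 2.383, Z: 1.862; Z is limiting.
n(D) = (1/2) × 3.723 = 1.862 mol
mass = 1.862 × 836.30 = 1557 g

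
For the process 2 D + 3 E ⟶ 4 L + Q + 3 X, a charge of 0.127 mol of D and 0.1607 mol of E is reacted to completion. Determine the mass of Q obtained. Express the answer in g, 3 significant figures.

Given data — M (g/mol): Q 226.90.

12.2 g

n(D) = 0.1270 mol
n(E) = 0.1607 mol
n/ν for D = 0.1270/2 = 0.06350
n/ν for E = 0.1607/3 = 0.05357
Smallest n/ν is E → limiting reagent.
n(Q) = (1/3) × 0.1607 = 0.05357 mol
mass = 0.05357 × 226.90 = 12.16 g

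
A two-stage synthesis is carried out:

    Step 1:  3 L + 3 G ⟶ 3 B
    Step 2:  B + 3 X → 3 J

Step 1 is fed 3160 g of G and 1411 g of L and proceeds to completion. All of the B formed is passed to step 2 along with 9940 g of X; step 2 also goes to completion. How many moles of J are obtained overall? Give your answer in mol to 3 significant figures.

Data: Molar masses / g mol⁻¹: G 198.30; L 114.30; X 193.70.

Step 1:
n(G) = 3160 / 198.30 = 15.94 mol
n(L) = 1411 / 114.30 = 12.34 mol
n/ν for G = 15.94/3 = 5.313
n/ν for L = 12.34/3 = 4.113
Smallest n/ν is L → limiting reagent.
n(B) produced = (3/3) × 12.34 = 12.34 mol
Step 2:
n(B) available = 12.34 mol
n(X) = 9940 / 193.70 = 51.32 mol
n/ν for B = 12.34/1 = 12.34
n/ν for X = 51.32/3 = 17.11
Smallest n/ν is B → limiting reagent.
n(J) = (3/1) × 12.34 = 37.02 mol

37.0 mol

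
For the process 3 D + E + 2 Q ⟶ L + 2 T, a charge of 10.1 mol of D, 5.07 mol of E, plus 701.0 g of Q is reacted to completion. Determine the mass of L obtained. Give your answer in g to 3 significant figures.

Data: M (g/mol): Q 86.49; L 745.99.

n(D) = 10.10 mol
n(E) = 5.070 mol
n(Q) = 701.0 / 86.49 = 8.105 mol
n/ν for D = 10.10/3 = 3.367
n/ν for E = 5.070/1 = 5.070
n/ν for Q = 8.105/2 = 4.053
Smallest n/ν is D → limiting reagent.
n(L) = (1/3) × 10.10 = 3.367 mol
mass = 3.367 × 745.99 = 2512 g

2510 g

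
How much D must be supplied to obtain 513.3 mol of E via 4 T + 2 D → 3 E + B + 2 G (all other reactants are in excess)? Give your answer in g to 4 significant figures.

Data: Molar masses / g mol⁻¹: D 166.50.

n(E) = 513.3 mol
n(D) = (2/3) × 513.3 = 342.2 mol
mass = 342.2 × 166.50 = 56980 g

56980 g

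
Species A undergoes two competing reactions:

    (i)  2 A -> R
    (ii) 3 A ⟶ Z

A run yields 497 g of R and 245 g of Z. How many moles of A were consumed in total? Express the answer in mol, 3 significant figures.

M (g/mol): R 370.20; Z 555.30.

n(R) = 497 / 370.20 = 1.343 mol
n(Z) = 245 / 555.30 = 0.4412 mol
n(A) via (i) = (2/1)×1.343 = 2.686 mol
n(A) via (ii) = (3/1)×0.4412 = 1.324 mol
total n(A) = 2.686 + 1.324 = 4.010 mol

4.01 mol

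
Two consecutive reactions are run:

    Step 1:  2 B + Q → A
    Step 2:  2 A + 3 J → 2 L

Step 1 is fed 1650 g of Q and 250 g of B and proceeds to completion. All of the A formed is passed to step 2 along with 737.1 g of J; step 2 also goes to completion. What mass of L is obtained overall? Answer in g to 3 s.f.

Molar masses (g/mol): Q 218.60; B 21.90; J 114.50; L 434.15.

Step 1:
n(Q) = 1650 / 218.60 = 7.548 mol
n(B) = 250.0 / 21.90 = 11.42 mol
n/ν → Q: 7.548, B: 5.710; B is limiting.
n(A) produced = (1/2) × 11.42 = 5.710 mol
Step 2:
n(A) available = 5.710 mol
n(J) = 737.1 / 114.50 = 6.438 mol
n/ν → A: 2.855, J: 2.146; J is limiting.
n(L) = (2/3) × 6.438 = 4.292 mol
mass = 4.292 × 434.15 = 1863 g

1860 g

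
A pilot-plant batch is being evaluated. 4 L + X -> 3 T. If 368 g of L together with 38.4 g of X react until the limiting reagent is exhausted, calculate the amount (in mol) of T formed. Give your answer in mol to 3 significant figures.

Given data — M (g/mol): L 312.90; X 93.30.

n(L) = 368.0 / 312.90 = 1.176 mol
n(X) = 38.40 / 93.30 = 0.4116 mol
n/ν for L = 1.176/4 = 0.2940
n/ν for X = 0.4116/1 = 0.4116
Smallest n/ν is L → limiting reagent.
n(T) = (3/4) × 1.176 = 0.8820 mol

0.882 mol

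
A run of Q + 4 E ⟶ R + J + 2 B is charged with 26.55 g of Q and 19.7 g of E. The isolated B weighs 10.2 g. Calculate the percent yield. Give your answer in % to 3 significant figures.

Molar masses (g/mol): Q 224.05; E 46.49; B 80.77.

59.6 %

n(Q) = 26.55 / 224.05 = 0.1185 mol
n(E) = 19.70 / 46.49 = 0.4237 mol
n/ν for Q = 0.1185/1 = 0.1185
n/ν for E = 0.4237/4 = 0.1059
Smallest n/ν is E → limiting reagent.
theoretical n(B) = (2/4) × 0.4237 = 0.2119 mol → 17.12 g
% yield = 10.2 / 17.12 × 100 = 59.58 %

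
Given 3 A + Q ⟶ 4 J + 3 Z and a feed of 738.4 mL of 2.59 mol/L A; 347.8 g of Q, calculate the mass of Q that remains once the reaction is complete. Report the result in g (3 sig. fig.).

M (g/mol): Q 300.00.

157 g

n(A) = 2.59 × 738.4/1000 = 1.912 mol
n(Q) = 347.8 / 300.00 = 1.159 mol
n/ν for A = 1.912/3 = 0.6373
n/ν for Q = 1.159/1 = 1.159
Smallest n/ν is A → limiting reagent.
Q consumed = (1/3) × 1.912 = 0.6373 mol
Q remaining = 1.159 − 0.6373 = 0.5217 mol
mass = 0.5217 × 300.00 = 156.5 g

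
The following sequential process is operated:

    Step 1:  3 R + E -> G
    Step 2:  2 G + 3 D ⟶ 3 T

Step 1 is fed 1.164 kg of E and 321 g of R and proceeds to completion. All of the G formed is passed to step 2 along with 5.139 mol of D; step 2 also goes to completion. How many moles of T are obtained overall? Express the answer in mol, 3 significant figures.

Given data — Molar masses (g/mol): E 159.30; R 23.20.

5.14 mol

Step 1:
n(E) = 1.164×1000 / 159.30 = 7.307 mol
n(R) = 321.0 / 23.20 = 13.84 mol
n/ν → E: 7.307, R: 4.613; R is limiting.
n(G) produced = (1/3) × 13.84 = 4.613 mol
Step 2:
n(G) available = 4.613 mol
n(D) = 5.139 mol
n/ν → G: 2.307, D: 1.713; D is limiting.
n(T) = (3/3) × 5.139 = 5.139 mol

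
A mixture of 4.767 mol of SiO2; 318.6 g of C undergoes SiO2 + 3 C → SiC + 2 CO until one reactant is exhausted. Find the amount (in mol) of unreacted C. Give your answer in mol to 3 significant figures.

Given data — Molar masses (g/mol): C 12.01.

n(SiO2) = 4.767 mol
n(C) = 318.6 / 12.01 = 26.53 mol
n/ν → SiO2: 4.767, C: 8.843; SiO2 is limiting.
C consumed = (3/1) × 4.767 = 14.30 mol
C remaining = 26.53 − 14.30 = 12.23 mol

12.2 mol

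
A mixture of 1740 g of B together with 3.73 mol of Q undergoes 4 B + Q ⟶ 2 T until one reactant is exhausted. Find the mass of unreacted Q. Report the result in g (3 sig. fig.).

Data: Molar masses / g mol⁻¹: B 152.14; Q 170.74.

n(B) = 1740 / 152.14 = 11.44 mol
n(Q) = 3.730 mol
n/ν for B = 11.44/4 = 2.860
n/ν for Q = 3.730/1 = 3.730
Smallest n/ν is B → limiting reagent.
Q consumed = (1/4) × 11.44 = 2.860 mol
Q remaining = 3.730 − 2.860 = 0.8700 mol
mass = 0.8700 × 170.74 = 148.5 g

149 g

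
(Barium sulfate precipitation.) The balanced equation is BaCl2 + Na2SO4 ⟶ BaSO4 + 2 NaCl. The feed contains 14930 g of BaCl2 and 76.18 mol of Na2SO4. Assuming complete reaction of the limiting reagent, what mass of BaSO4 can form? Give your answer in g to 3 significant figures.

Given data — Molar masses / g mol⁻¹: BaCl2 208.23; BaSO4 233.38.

n(BaCl2) = 14930 / 208.23 = 71.70 mol
n(Na2SO4) = 76.18 mol
n/ν for BaCl2 = 71.70/1 = 71.70
n/ν for Na2SO4 = 76.18/1 = 76.18
Smallest n/ν is BaCl2 → limiting reagent.
n(BaSO4) = (1/1) × 71.70 = 71.70 mol
mass = 71.70 × 233.38 = 16730 g

16700 g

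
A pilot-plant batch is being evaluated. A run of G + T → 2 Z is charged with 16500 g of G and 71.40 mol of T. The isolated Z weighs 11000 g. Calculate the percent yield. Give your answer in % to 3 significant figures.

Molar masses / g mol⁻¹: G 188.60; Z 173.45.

44.4 %

n(G) = 16500 / 188.60 = 87.49 mol
n(T) = 71.40 mol
n/ν for G = 87.49/1 = 87.49
n/ν for T = 71.40/1 = 71.40
Smallest n/ν is T → limiting reagent.
theoretical n(Z) = (2/1) × 71.40 = 142.8 mol → 24770 g
% yield = 11000 / 24770 × 100 = 44.41 %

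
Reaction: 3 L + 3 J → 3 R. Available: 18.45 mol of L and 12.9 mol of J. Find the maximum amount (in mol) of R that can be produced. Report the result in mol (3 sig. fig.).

12.9 mol

n(L) = 18.45 mol
n(J) = 12.90 mol
n/ν → L: 6.150, J: 4.300; J is limiting.
n(R) = (3/3) × 12.90 = 12.90 mol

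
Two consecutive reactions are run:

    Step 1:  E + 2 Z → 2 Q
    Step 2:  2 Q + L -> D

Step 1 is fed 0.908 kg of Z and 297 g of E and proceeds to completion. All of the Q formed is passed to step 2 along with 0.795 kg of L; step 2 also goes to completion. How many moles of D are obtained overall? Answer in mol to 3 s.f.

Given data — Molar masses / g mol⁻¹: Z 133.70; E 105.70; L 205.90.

Step 1:
n(Z) = 0.9080×1000 / 133.70 = 6.791 mol
n(E) = 297.0 / 105.70 = 2.810 mol
n/ν for Z = 6.791/2 = 3.396
n/ν for E = 2.810/1 = 2.810
Smallest n/ν is E → limiting reagent.
n(Q) produced = (2/1) × 2.810 = 5.620 mol
Step 2:
n(Q) available = 5.620 mol
n(L) = 0.7950×1000 / 205.90 = 3.861 mol
n/ν for Q = 5.620/2 = 2.810
n/ν for L = 3.861/1 = 3.861
Smallest n/ν is Q → limiting reagent.
n(D) = (1/2) × 5.620 = 2.810 mol

2.81 mol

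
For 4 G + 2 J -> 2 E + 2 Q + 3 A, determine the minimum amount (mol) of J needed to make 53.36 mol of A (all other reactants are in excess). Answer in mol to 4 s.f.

n(A) = 53.36 mol
n(J) = (2/3) × 53.36 = 35.57 mol

35.57 mol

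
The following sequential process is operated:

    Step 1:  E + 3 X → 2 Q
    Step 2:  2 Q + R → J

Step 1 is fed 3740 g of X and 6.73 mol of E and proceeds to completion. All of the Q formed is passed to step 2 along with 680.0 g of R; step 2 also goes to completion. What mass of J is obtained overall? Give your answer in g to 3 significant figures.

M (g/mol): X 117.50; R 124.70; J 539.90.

Step 1:
n(X) = 3740 / 117.50 = 31.83 mol
n(E) = 6.730 mol
n/ν for X = 31.83/3 = 10.61
n/ν for E = 6.730/1 = 6.730
Smallest n/ν is E → limiting reagent.
n(Q) produced = (2/1) × 6.730 = 13.46 mol
Step 2:
n(Q) available = 13.46 mol
n(R) = 680.0 / 124.70 = 5.453 mol
n/ν for Q = 13.46/2 = 6.730
n/ν for R = 5.453/1 = 5.453
Smallest n/ν is R → limiting reagent.
n(J) = (1/1) × 5.453 = 5.453 mol
mass = 5.453 × 539.90 = 2944 g

2940 g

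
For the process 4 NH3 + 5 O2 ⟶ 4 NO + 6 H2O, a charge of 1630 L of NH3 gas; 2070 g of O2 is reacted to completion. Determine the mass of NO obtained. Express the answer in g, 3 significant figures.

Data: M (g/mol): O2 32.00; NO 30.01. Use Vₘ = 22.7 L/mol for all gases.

n(NH3) = 1630 / 22.7 = 71.81 mol
n(O2) = 2070 / 32.00 = 64.69 mol
n/ν for NH3 = 71.81/4 = 17.95
n/ν for O2 = 64.69/5 = 12.94
Smallest n/ν is O2 → limiting reagent.
n(NO) = (4/5) × 64.69 = 51.75 mol
mass = 51.75 × 30.01 = 1553 g

1550 g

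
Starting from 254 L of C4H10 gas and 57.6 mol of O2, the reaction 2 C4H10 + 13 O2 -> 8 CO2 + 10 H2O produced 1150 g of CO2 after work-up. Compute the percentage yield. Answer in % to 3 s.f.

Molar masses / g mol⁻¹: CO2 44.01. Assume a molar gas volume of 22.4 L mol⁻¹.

n(C4H10) = 254.0 / 22.4 = 11.34 mol
n(O2) = 57.60 mol
n/ν → C4H10: 5.670, O2: 4.431; O2 is limiting.
theoretical n(CO2) = (8/13) × 57.60 = 35.45 mol → 1560 g
% yield = 1150 / 1560 × 100 = 73.72 %

73.7 %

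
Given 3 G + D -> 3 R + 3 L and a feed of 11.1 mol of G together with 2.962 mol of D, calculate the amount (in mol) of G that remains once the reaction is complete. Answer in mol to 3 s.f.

n(G) = 11.10 mol
n(D) = 2.962 mol
n/ν for G = 11.10/3 = 3.700
n/ν for D = 2.962/1 = 2.962
Smallest n/ν is D → limiting reagent.
G consumed = (3/1) × 2.962 = 8.886 mol
G remaining = 11.10 − 8.886 = 2.214 mol

2.21 mol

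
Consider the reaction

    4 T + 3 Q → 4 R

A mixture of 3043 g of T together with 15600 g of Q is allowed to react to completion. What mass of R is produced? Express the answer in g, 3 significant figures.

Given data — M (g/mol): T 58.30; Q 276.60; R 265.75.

n(T) = 3043 / 58.30 = 52.20 mol
n(Q) = 15600 / 276.60 = 56.40 mol
n/ν → T: 13.05, Q: 18.80; T is limiting.
n(R) = (4/4) × 52.20 = 52.20 mol
mass = 52.20 × 265.75 = 13870 g

13900 g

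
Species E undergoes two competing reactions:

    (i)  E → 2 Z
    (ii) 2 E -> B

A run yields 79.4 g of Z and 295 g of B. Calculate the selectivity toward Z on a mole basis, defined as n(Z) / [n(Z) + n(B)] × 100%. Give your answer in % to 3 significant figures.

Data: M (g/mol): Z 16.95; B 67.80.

51.8 %

n(Z) = 79.4 / 16.95 = 4.684 mol
n(B) = 295 / 67.80 = 4.351 mol
selectivity = 4.684/(4.684+4.351) × 100 = 51.84 %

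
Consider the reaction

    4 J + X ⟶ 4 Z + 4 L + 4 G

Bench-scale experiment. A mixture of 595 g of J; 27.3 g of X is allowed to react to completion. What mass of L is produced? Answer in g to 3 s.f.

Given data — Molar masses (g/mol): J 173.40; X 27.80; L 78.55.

n(J) = 595.0 / 173.40 = 3.431 mol
n(X) = 27.30 / 27.80 = 0.9820 mol
n/ν for J = 3.431/4 = 0.8578
n/ν for X = 0.9820/1 = 0.9820
Smallest n/ν is J → limiting reagent.
n(L) = (4/4) × 3.431 = 3.431 mol
mass = 3.431 × 78.55 = 269.5 g

270 g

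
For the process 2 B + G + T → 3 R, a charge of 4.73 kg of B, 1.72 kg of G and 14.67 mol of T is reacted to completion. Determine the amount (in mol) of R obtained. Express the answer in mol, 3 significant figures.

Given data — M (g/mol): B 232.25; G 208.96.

n(B) = 4.730×1000 / 232.25 = 20.37 mol
n(G) = 1.720×1000 / 208.96 = 8.231 mol
n(T) = 14.67 mol
n/ν → B: 10.19, G: 8.231, T: 14.67; G is limiting.
n(R) = (3/1) × 8.231 = 24.69 mol

24.7 mol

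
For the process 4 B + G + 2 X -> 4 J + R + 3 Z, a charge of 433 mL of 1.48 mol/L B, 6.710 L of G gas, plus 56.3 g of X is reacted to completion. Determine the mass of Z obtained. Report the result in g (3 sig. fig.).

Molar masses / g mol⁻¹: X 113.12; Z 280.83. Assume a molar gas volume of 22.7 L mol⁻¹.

n(B) = 1.48 × 433.0/1000 = 0.6408 mol
n(G) = 6.710 / 22.7 = 0.2956 mol
n(X) = 56.30 / 113.12 = 0.4977 mol
n/ν for B = 0.6408/4 = 0.1602
n/ν for G = 0.2956/1 = 0.2956
n/ν for X = 0.4977/2 = 0.2489
Smallest n/ν is B → limiting reagent.
n(Z) = (3/4) × 0.6408 = 0.4806 mol
mass = 0.4806 × 280.83 = 135.0 g

135 g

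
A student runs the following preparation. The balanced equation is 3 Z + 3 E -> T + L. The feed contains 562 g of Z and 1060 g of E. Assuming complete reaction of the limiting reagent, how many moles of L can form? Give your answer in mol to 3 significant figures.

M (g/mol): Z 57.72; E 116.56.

n(Z) = 562.0 / 57.72 = 9.737 mol
n(E) = 1060 / 116.56 = 9.094 mol
n/ν → Z: 3.246, E: 3.031; E is limiting.
n(L) = (1/3) × 9.094 = 3.031 mol

3.03 mol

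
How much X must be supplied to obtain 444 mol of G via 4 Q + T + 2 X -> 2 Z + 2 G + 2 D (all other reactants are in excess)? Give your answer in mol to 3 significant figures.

n(G) = 444.0 mol
n(X) = (2/2) × 444.0 = 444.0 mol

444 mol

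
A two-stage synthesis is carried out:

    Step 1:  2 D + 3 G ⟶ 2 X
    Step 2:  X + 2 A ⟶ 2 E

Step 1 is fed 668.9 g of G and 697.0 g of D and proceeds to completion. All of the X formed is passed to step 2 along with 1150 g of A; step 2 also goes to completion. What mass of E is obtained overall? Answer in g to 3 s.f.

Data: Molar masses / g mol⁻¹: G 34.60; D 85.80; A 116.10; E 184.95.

1830 g

Step 1:
n(G) = 668.9 / 34.60 = 19.33 mol
n(D) = 697.0 / 85.80 = 8.124 mol
n/ν → G: 6.443, D: 4.062; D is limiting.
n(X) produced = (2/2) × 8.124 = 8.124 mol
Step 2:
n(X) available = 8.124 mol
n(A) = 1150 / 116.10 = 9.905 mol
n/ν → X: 8.124, A: 4.953; A is limiting.
n(E) = (2/2) × 9.905 = 9.905 mol
mass = 9.905 × 184.95 = 1832 g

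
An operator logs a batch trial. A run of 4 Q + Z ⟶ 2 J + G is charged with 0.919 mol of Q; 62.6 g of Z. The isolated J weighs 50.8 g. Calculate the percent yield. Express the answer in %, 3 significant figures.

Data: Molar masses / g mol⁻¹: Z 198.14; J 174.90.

63.2 %

n(Q) = 0.9190 mol
n(Z) = 62.60 / 198.14 = 0.3159 mol
n/ν for Q = 0.9190/4 = 0.2298
n/ν for Z = 0.3159/1 = 0.3159
Smallest n/ν is Q → limiting reagent.
theoretical n(J) = (2/4) × 0.9190 = 0.4595 mol → 80.37 g
% yield = 50.8 / 80.37 × 100 = 63.21 %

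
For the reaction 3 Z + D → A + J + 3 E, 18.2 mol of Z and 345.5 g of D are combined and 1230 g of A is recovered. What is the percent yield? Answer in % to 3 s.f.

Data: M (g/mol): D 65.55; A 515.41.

n(Z) = 18.20 mol
n(D) = 345.5 / 65.55 = 5.271 mol
n/ν for Z = 18.20/3 = 6.067
n/ν for D = 5.271/1 = 5.271
Smallest n/ν is D → limiting reagent.
theoretical n(A) = (1/1) × 5.271 = 5.271 mol → 2717 g
% yield = 1230 / 2717 × 100 = 45.27 %

45.3 %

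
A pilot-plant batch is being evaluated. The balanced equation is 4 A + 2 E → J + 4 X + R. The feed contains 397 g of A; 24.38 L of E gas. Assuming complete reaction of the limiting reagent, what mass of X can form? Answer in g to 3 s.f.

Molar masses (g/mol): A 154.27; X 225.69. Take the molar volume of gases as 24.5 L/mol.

449 g

n(A) = 397.0 / 154.27 = 2.573 mol
n(E) = 24.38 / 24.5 = 0.9951 mol
n/ν → A: 0.6433, E: 0.4976; E is limiting.
n(X) = (4/2) × 0.9951 = 1.990 mol
mass = 1.990 × 225.69 = 449.1 g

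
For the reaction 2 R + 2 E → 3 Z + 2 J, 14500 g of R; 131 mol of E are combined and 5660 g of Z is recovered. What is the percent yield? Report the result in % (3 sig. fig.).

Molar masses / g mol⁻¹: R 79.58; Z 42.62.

n(R) = 14500 / 79.58 = 182.2 mol
n(E) = 131.0 mol
n/ν → R: 91.10, E: 65.50; E is limiting.
theoretical n(Z) = (3/2) × 131.0 = 196.5 mol → 8375 g
% yield = 5660 / 8375 × 100 = 67.58 %

67.6 %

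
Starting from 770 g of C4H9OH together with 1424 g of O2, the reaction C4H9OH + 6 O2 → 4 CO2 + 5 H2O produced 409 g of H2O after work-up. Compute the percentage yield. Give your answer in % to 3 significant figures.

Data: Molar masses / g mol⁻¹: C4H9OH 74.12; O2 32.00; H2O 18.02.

61.2 %

n(C4H9OH) = 770.0 / 74.12 = 10.39 mol
n(O2) = 1424 / 32.00 = 44.50 mol
n/ν for C4H9OH = 10.39/1 = 10.39
n/ν for O2 = 44.50/6 = 7.417
Smallest n/ν is O2 → limiting reagent.
theoretical n(H2O) = (5/6) × 44.50 = 37.08 mol → 668.2 g
% yield = 409 / 668.2 × 100 = 61.21 %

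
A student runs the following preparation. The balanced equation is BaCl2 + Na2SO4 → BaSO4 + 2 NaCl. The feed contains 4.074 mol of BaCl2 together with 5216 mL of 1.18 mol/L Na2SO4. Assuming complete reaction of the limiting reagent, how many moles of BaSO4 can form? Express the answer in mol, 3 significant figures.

n(BaCl2) = 4.074 mol
n(Na2SO4) = 1.18 × 5216/1000 = 6.155 mol
n/ν for BaCl2 = 4.074/1 = 4.074
n/ν for Na2SO4 = 6.155/1 = 6.155
Smallest n/ν is BaCl2 → limiting reagent.
n(BaSO4) = (1/1) × 4.074 = 4.074 mol

4.07 mol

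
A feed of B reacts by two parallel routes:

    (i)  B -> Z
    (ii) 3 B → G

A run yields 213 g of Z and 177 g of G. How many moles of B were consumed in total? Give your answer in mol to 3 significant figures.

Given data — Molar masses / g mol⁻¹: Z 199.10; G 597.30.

1.96 mol

n(Z) = 213 / 199.10 = 1.070 mol
n(G) = 177 / 597.30 = 0.2963 mol
n(B) via (i) = (1/1)×1.070 = 1.070 mol
n(B) via (ii) = (3/1)×0.2963 = 0.8889 mol
total n(B) = 1.070 + 0.8889 = 1.959 mol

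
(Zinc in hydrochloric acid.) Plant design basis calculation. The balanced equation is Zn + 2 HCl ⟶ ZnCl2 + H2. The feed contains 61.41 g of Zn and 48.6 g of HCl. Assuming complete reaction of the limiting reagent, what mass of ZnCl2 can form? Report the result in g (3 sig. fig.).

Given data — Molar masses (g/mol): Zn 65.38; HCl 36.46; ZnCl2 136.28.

90.8 g

n(Zn) = 61.41 / 65.38 = 0.9393 mol
n(HCl) = 48.60 / 36.46 = 1.333 mol
n/ν for Zn = 0.9393/1 = 0.9393
n/ν for HCl = 1.333/2 = 0.6665
Smallest n/ν is HCl → limiting reagent.
n(ZnCl2) = (1/2) × 1.333 = 0.6665 mol
mass = 0.6665 × 136.28 = 90.83 g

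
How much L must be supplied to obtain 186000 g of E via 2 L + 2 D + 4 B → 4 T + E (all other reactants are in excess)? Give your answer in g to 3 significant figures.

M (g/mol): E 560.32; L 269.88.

179000 g

n(E) = 186000 / 560.32 = 332.0 mol
n(L) = (2/1) × 332.0 = 664.0 mol
mass = 664.0 × 269.88 = 179200 g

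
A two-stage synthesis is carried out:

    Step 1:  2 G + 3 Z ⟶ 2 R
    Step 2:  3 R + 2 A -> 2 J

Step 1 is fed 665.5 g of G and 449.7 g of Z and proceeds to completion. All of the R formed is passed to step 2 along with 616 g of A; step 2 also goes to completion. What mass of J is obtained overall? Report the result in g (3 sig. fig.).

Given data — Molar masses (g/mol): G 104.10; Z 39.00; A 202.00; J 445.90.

Step 1:
n(G) = 665.5 / 104.10 = 6.393 mol
n(Z) = 449.7 / 39.00 = 11.53 mol
n/ν for G = 6.393/2 = 3.197
n/ν for Z = 11.53/3 = 3.843
Smallest n/ν is G → limiting reagent.
n(R) produced = (2/2) × 6.393 = 6.393 mol
Step 2:
n(R) available = 6.393 mol
n(A) = 616.0 / 202.00 = 3.050 mol
n/ν for R = 6.393/3 = 2.131
n/ν for A = 3.050/2 = 1.525
Smallest n/ν is A → limiting reagent.
n(J) = (2/2) × 3.050 = 3.050 mol
mass = 3.050 × 445.90 = 1360 g

1360 g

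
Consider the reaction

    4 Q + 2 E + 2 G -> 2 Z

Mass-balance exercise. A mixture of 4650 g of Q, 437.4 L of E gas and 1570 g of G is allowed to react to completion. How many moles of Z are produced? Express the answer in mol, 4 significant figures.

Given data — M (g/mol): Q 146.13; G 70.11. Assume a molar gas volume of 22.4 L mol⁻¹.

n(Q) = 4650 / 146.13 = 31.82 mol
n(E) = 437.4 / 22.4 = 19.53 mol
n(G) = 1570 / 70.11 = 22.39 mol
n/ν for Q = 31.82/4 = 7.955
n/ν for E = 19.53/2 = 9.765
n/ν for G = 22.39/2 = 11.20
Smallest n/ν is Q → limiting reagent.
n(Z) = (2/4) × 31.82 = 15.91 mol

15.91 mol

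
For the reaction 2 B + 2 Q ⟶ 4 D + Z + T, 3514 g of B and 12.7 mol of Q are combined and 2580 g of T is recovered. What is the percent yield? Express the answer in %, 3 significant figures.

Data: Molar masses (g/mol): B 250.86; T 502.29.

80.9 %

n(B) = 3514 / 250.86 = 14.01 mol
n(Q) = 12.70 mol
n/ν for B = 14.01/2 = 7.005
n/ν for Q = 12.70/2 = 6.350
Smallest n/ν is Q → limiting reagent.
theoretical n(T) = (1/2) × 12.70 = 6.350 mol → 3190 g
% yield = 2580 / 3190 × 100 = 80.88 %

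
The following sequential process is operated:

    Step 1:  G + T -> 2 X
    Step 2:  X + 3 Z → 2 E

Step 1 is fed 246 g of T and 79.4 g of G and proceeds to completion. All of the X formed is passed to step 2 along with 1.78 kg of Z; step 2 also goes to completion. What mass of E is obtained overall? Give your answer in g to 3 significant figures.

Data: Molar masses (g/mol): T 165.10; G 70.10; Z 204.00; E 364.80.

Step 1:
n(T) = 246.0 / 165.10 = 1.490 mol
n(G) = 79.40 / 70.10 = 1.133 mol
n/ν for T = 1.490/1 = 1.490
n/ν for G = 1.133/1 = 1.133
Smallest n/ν is G → limiting reagent.
n(X) produced = (2/1) × 1.133 = 2.266 mol
Step 2:
n(X) available = 2.266 mol
n(Z) = 1.780×1000 / 204.00 = 8.725 mol
n/ν for X = 2.266/1 = 2.266
n/ν for Z = 8.725/3 = 2.908
Smallest n/ν is X → limiting reagent.
n(E) = (2/1) × 2.266 = 4.532 mol
mass = 4.532 × 364.80 = 1653 g

1650 g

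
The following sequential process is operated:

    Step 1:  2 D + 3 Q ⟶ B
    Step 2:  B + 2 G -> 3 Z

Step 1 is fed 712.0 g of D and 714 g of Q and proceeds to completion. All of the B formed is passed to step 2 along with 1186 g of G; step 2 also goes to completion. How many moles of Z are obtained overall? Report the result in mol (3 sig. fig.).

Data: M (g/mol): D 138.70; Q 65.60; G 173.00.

Step 1:
n(D) = 712.0 / 138.70 = 5.133 mol
n(Q) = 714.0 / 65.60 = 10.88 mol
n/ν for D = 5.133/2 = 2.567
n/ν for Q = 10.88/3 = 3.627
Smallest n/ν is D → limiting reagent.
n(B) produced = (1/2) × 5.133 = 2.567 mol
Step 2:
n(B) available = 2.567 mol
n(G) = 1186 / 173.00 = 6.855 mol
n/ν for B = 2.567/1 = 2.567
n/ν for G = 6.855/2 = 3.428
Smallest n/ν is B → limiting reagent.
n(Z) = (3/1) × 2.567 = 7.701 mol

7.70 mol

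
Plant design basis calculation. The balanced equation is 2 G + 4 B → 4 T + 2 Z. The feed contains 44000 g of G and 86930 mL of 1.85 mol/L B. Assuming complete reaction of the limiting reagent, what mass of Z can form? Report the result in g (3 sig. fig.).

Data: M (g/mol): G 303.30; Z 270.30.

21700 g

n(G) = 44000 / 303.30 = 145.1 mol
n(B) = 1.85 × 86930/1000 = 160.8 mol
n/ν → G: 72.55, B: 40.20; B is limiting.
n(Z) = (2/4) × 160.8 = 80.40 mol
mass = 80.40 × 270.30 = 21730 g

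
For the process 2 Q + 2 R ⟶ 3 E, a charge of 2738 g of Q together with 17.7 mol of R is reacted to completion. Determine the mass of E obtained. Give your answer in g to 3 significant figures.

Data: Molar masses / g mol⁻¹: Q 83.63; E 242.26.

6430 g

n(Q) = 2738 / 83.63 = 32.74 mol
n(R) = 17.70 mol
n/ν for Q = 32.74/2 = 16.37
n/ν for R = 17.70/2 = 8.850
Smallest n/ν is R → limiting reagent.
n(E) = (3/2) × 17.70 = 26.55 mol
mass = 26.55 × 242.26 = 6432 g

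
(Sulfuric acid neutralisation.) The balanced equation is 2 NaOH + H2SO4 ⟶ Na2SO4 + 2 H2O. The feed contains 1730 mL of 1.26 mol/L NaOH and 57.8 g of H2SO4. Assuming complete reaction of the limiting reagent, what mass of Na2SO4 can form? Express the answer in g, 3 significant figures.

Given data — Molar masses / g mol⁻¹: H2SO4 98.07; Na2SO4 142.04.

83.7 g

n(NaOH) = 1.26 × 1730/1000 = 2.180 mol
n(H2SO4) = 57.80 / 98.07 = 0.5894 mol
n/ν for NaOH = 2.180/2 = 1.090
n/ν for H2SO4 = 0.5894/1 = 0.5894
Smallest n/ν is H2SO4 → limiting reagent.
n(Na2SO4) = (1/1) × 0.5894 = 0.5894 mol
mass = 0.5894 × 142.04 = 83.72 g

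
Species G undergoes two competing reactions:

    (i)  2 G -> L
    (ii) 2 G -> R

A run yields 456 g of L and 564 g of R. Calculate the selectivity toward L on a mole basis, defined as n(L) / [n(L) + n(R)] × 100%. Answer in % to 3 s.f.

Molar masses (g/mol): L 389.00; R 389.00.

44.7 %

n(L) = 456 / 389.00 = 1.172 mol
n(R) = 564 / 389.00 = 1.450 mol
selectivity = 1.172/(1.172+1.450) × 100 = 44.70 %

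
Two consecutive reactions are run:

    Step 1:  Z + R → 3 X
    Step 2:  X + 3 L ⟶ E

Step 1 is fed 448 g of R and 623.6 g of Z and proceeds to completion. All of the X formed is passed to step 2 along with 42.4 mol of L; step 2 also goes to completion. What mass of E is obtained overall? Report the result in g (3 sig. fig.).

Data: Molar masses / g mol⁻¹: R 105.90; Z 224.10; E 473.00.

Step 1:
n(R) = 448.0 / 105.90 = 4.230 mol
n(Z) = 623.6 / 224.10 = 2.783 mol
n/ν for R = 4.230/1 = 4.230
n/ν for Z = 2.783/1 = 2.783
Smallest n/ν is Z → limiting reagent.
n(X) produced = (3/1) × 2.783 = 8.349 mol
Step 2:
n(X) available = 8.349 mol
n(L) = 42.40 mol
n/ν for X = 8.349/1 = 8.349
n/ν for L = 42.40/3 = 14.13
Smallest n/ν is X → limiting reagent.
n(E) = (1/1) × 8.349 = 8.349 mol
mass = 8.349 × 473.00 = 3949 g

3950 g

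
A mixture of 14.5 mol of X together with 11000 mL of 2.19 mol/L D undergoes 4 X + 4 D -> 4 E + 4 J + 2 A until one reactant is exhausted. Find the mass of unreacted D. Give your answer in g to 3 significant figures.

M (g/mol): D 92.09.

n(X) = 14.50 mol
n(D) = 2.19 × 11000/1000 = 24.09 mol
n/ν → X: 3.625, D: 6.023; X is limiting.
D consumed = (4/4) × 14.50 = 14.50 mol
D remaining = 24.09 − 14.50 = 9.590 mol
mass = 9.590 × 92.09 = 883.1 g

883 g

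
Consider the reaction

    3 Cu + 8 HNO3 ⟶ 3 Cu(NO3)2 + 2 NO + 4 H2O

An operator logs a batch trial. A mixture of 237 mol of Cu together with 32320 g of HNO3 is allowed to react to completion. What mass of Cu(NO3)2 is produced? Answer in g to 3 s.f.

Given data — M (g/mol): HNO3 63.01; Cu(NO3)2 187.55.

36100 g

n(Cu) = 237.0 mol
n(HNO3) = 32320 / 63.01 = 512.9 mol
n/ν for Cu = 237.0/3 = 79.00
n/ν for HNO3 = 512.9/8 = 64.11
Smallest n/ν is HNO3 → limiting reagent.
n(Cu(NO3)2) = (3/8) × 512.9 = 192.3 mol
mass = 192.3 × 187.55 = 36070 g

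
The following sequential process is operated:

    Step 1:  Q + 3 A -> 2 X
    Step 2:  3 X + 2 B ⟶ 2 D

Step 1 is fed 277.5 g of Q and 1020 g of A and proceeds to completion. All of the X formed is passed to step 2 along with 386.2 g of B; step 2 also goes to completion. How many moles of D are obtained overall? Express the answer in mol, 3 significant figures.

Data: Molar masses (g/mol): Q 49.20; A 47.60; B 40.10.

7.52 mol

Step 1:
n(Q) = 277.5 / 49.20 = 5.640 mol
n(A) = 1020 / 47.60 = 21.43 mol
n/ν for Q = 5.640/1 = 5.640
n/ν for A = 21.43/3 = 7.143
Smallest n/ν is Q → limiting reagent.
n(X) produced = (2/1) × 5.640 = 11.28 mol
Step 2:
n(X) available = 11.28 mol
n(B) = 386.2 / 40.10 = 9.631 mol
n/ν for X = 11.28/3 = 3.760
n/ν for B = 9.631/2 = 4.816
Smallest n/ν is X → limiting reagent.
n(D) = (2/3) × 11.28 = 7.520 mol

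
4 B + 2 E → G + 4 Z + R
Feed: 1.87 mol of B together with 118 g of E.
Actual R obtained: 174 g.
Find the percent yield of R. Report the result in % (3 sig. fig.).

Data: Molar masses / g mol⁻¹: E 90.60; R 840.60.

44.3 %

n(B) = 1.870 mol
n(E) = 118.0 / 90.60 = 1.302 mol
n/ν for B = 1.870/4 = 0.4675
n/ν for E = 1.302/2 = 0.6510
Smallest n/ν is B → limiting reagent.
theoretical n(R) = (1/4) × 1.870 = 0.4675 mol → 393.0 g
% yield = 174 / 393.0 × 100 = 44.27 %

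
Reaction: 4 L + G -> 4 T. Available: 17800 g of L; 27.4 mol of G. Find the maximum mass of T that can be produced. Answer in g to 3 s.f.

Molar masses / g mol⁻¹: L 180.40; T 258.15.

n(L) = 17800 / 180.40 = 98.67 mol
n(G) = 27.40 mol
n/ν for L = 98.67/4 = 24.67
n/ν for G = 27.40/1 = 27.40
Smallest n/ν is L → limiting reagent.
n(T) = (4/4) × 98.67 = 98.67 mol
mass = 98.67 × 258.15 = 25470 g

25500 g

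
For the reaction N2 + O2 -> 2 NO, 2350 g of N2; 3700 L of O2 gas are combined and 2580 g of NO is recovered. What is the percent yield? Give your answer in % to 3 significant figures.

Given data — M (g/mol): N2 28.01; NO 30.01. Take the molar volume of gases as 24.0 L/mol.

n(N2) = 2350 / 28.01 = 83.90 mol
n(O2) = 3700 / 24.0 = 154.2 mol
n/ν → N2: 83.90, O2: 154.2; N2 is limiting.
theoretical n(NO) = (2/1) × 83.90 = 167.8 mol → 5036 g
% yield = 2580 / 5036 × 100 = 51.23 %

51.2 %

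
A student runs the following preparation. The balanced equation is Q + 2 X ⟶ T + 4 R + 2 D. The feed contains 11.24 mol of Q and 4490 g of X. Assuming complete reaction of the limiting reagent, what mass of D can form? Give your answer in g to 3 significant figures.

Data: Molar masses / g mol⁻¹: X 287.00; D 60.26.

943 g

n(Q) = 11.24 mol
n(X) = 4490 / 287.00 = 15.64 mol
n/ν → Q: 11.24, X: 7.820; X is limiting.
n(D) = (2/2) × 15.64 = 15.64 mol
mass = 15.64 × 60.26 = 942.5 g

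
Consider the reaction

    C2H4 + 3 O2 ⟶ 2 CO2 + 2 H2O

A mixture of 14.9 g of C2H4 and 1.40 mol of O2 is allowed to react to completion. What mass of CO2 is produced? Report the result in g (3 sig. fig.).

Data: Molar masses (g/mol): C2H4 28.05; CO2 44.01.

41.1 g

n(C2H4) = 14.90 / 28.05 = 0.5312 mol
n(O2) = 1.400 mol
n/ν for C2H4 = 0.5312/1 = 0.5312
n/ν for O2 = 1.400/3 = 0.4667
Smallest n/ν is O2 → limiting reagent.
n(CO2) = (2/3) × 1.400 = 0.9333 mol
mass = 0.9333 × 44.01 = 41.07 g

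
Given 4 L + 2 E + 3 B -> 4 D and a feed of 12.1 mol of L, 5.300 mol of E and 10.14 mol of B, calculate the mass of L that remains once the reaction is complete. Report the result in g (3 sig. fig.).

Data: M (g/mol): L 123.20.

n(L) = 12.10 mol
n(E) = 5.300 mol
n(B) = 10.14 mol
n/ν for L = 12.10/4 = 3.025
n/ν for E = 5.300/2 = 2.650
n/ν for B = 10.14/3 = 3.380
Smallest n/ν is E → limiting reagent.
L consumed = (4/2) × 5.300 = 10.60 mol
L remaining = 12.10 − 10.60 = 1.500 mol
mass = 1.500 × 123.20 = 184.8 g

185 g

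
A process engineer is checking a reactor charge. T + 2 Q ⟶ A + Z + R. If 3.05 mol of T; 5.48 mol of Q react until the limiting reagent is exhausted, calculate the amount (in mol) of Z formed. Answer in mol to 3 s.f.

2.74 mol

n(T) = 3.050 mol
n(Q) = 5.480 mol
n/ν → T: 3.050, Q: 2.740; Q is limiting.
n(Z) = (1/2) × 5.480 = 2.740 mol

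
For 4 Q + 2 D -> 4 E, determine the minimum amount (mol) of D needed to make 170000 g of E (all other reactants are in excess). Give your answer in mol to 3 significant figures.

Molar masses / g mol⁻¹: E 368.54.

231 mol

n(E) = 170000 / 368.54 = 461.3 mol
n(D) = (2/4) × 461.3 = 230.7 mol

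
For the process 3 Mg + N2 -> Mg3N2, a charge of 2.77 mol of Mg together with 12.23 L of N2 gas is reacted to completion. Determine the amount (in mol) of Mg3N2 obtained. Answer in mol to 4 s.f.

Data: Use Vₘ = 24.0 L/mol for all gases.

0.5096 mol

n(Mg) = 2.770 mol
n(N2) = 12.23 / 24.0 = 0.5096 mol
n/ν for Mg = 2.770/3 = 0.9233
n/ν for N2 = 0.5096/1 = 0.5096
Smallest n/ν is N2 → limiting reagent.
n(Mg3N2) = (1/1) × 0.5096 = 0.5096 mol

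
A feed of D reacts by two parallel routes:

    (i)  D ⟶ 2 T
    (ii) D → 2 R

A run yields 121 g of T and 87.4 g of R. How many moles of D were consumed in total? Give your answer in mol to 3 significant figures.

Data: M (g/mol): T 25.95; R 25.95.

4.02 mol

n(T) = 121 / 25.95 = 4.663 mol
n(R) = 87.4 / 25.95 = 3.368 mol
n(D) via (i) = (1/2)×4.663 = 2.332 mol
n(D) via (ii) = (1/2)×3.368 = 1.684 mol
total n(D) = 2.332 + 1.684 = 4.016 mol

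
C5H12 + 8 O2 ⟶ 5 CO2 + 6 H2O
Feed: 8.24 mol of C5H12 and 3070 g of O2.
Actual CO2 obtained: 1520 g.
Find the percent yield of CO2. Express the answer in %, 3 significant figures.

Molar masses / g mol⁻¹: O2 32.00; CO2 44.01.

n(C5H12) = 8.240 mol
n(O2) = 3070 / 32.00 = 95.94 mol
n/ν for C5H12 = 8.240/1 = 8.240
n/ν for O2 = 95.94/8 = 11.99
Smallest n/ν is C5H12 → limiting reagent.
theoretical n(CO2) = (5/1) × 8.240 = 41.20 mol → 1813 g
% yield = 1520 / 1813 × 100 = 83.84 %

83.8 %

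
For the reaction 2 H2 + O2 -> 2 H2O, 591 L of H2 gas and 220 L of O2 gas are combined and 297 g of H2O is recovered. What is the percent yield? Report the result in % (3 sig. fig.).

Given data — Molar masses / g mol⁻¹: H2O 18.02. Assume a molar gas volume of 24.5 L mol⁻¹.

n(H2) = 591.0 / 24.5 = 24.12 mol
n(O2) = 220.0 / 24.5 = 8.980 mol
n/ν for H2 = 24.12/2 = 12.06
n/ν for O2 = 8.980/1 = 8.980
Smallest n/ν is O2 → limiting reagent.
theoretical n(H2O) = (2/1) × 8.980 = 17.96 mol → 323.6 g
% yield = 297 / 323.6 × 100 = 91.78 %

91.8 %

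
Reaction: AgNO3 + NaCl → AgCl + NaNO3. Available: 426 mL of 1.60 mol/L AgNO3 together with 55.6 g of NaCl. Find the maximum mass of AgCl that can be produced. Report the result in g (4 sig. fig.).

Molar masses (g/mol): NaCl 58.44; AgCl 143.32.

97.69 g

n(AgNO3) = 1.60 × 426.0/1000 = 0.6816 mol
n(NaCl) = 55.60 / 58.44 = 0.9514 mol
n/ν for AgNO3 = 0.6816/1 = 0.6816
n/ν for NaCl = 0.9514/1 = 0.9514
Smallest n/ν is AgNO3 → limiting reagent.
n(AgCl) = (1/1) × 0.6816 = 0.6816 mol
mass = 0.6816 × 143.32 = 97.69 g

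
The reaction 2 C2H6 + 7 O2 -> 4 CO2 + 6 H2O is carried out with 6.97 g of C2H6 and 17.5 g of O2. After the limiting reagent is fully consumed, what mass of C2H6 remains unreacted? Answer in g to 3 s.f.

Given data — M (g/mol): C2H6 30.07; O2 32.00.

2.27 g

n(C2H6) = 6.970 / 30.07 = 0.2318 mol
n(O2) = 17.50 / 32.00 = 0.5469 mol
n/ν for C2H6 = 0.2318/2 = 0.1159
n/ν for O2 = 0.5469/7 = 0.07813
Smallest n/ν is O2 → limiting reagent.
C2H6 consumed = (2/7) × 0.5469 = 0.1563 mol
C2H6 remaining = 0.2318 − 0.1563 = 0.07550 mol
mass = 0.07550 × 30.07 = 2.270 g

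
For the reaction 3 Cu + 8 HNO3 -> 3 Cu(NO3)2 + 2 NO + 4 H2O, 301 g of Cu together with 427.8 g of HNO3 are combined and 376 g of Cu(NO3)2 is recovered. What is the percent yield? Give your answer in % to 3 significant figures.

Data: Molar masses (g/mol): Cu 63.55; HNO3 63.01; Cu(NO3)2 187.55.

n(Cu) = 301.0 / 63.55 = 4.736 mol
n(HNO3) = 427.8 / 63.01 = 6.789 mol
n/ν for Cu = 4.736/3 = 1.579
n/ν for HNO3 = 6.789/8 = 0.8486
Smallest n/ν is HNO3 → limiting reagent.
theoretical n(Cu(NO3)2) = (3/8) × 6.789 = 2.546 mol → 477.5 g
% yield = 376 / 477.5 × 100 = 78.74 %

78.7 %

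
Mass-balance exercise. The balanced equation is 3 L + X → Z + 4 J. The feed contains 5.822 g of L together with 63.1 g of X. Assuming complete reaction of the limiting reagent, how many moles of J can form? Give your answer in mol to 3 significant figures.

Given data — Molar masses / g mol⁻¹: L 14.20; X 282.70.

0.547 mol

n(L) = 5.822 / 14.20 = 0.4100 mol
n(X) = 63.10 / 282.70 = 0.2232 mol
n/ν for L = 0.4100/3 = 0.1367
n/ν for X = 0.2232/1 = 0.2232
Smallest n/ν is L → limiting reagent.
n(J) = (4/3) × 0.4100 = 0.5467 mol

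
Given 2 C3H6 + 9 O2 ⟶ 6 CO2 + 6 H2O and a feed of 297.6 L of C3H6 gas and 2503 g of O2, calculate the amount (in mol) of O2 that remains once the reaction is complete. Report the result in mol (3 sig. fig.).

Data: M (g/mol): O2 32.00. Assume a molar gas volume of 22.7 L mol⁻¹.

19.2 mol

n(C3H6) = 297.6 / 22.7 = 13.11 mol
n(O2) = 2503 / 32.00 = 78.22 mol
n/ν for C3H6 = 13.11/2 = 6.555
n/ν for O2 = 78.22/9 = 8.691
Smallest n/ν is C3H6 → limiting reagent.
O2 consumed = (9/2) × 13.11 = 59.00 mol
O2 remaining = 78.22 − 59.00 = 19.22 mol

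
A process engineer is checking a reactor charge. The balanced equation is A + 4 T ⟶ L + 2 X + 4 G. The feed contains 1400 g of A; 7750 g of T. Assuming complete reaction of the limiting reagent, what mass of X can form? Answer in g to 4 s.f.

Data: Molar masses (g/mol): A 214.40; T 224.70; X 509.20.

n(A) = 1400 / 214.40 = 6.530 mol
n(T) = 7750 / 224.70 = 34.49 mol
n/ν for A = 6.530/1 = 6.530
n/ν for T = 34.49/4 = 8.623
Smallest n/ν is A → limiting reagent.
n(X) = (2/1) × 6.530 = 13.06 mol
mass = 13.06 × 509.20 = 6650 g

6650 g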